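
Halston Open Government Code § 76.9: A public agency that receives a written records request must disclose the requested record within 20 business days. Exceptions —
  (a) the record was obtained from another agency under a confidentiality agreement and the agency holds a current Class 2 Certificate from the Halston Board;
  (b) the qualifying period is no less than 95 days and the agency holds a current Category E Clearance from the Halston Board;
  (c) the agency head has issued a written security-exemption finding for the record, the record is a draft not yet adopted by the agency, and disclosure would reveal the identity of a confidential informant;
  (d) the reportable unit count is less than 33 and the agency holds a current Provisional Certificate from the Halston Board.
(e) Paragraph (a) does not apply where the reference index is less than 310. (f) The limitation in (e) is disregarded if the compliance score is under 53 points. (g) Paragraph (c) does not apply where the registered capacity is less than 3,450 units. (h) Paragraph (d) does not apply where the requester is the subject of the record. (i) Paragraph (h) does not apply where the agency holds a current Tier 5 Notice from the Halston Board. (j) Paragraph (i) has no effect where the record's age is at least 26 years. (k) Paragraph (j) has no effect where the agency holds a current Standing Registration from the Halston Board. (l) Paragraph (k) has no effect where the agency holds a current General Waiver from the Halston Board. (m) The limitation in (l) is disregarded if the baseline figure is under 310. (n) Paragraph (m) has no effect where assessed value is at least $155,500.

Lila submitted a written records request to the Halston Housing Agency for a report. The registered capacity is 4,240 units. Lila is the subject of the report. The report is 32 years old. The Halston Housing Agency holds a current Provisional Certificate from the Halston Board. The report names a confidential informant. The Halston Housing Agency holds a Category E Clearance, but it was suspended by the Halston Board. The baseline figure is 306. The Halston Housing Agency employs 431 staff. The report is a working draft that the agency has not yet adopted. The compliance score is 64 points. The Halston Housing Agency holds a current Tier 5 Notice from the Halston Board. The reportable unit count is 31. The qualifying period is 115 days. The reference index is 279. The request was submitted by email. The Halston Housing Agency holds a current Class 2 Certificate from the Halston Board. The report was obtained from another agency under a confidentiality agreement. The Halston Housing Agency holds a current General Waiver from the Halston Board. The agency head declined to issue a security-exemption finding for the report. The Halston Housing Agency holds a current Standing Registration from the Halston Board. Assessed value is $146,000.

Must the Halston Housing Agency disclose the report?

Exception (a): the report was obtained under a confidentiality agreement; a current Class 2 Certificate is held — every condition holds. Turning to paragraphs (e)–(f): (e) applies — the reference index is 279, less than the 310 limit. (f) is inapplicable (the compliance score is 64 points, not under 53 points), so (e) stands. (a) is therefore removed.
Exception (b) fails — no current Category E Clearance is held.
Exception (c) requires that the agency head has issued a written security-exemption finding for the record; but the agency head declined to issue a security-exemption finding, so (c) is unavailable.
Exception (d)'s conditions are all satisfied: the reportable unit count is 31, less than the 33 limit; a current Provisional Certificate is held. Under paragraphs (h)–(n): (h) would limit (d) — Lila is the subject of the report — but (i) sets (h) aside: (i) applies — a current Tier 5 Notice is held. (j) operates (the record's age is 32 years, meeting the 26 years threshold), but yields to (k): (k) operates against (j): a current Standing Registration is held. (l) operates (a current General Waiver is held), but is set aside by (m): (m) operates against (l): the baseline figure is 306, under the 310 limit. (n), which would lift (m), is not triggered — assessed value is $146,000, short of $155,500. Exception (d) stands.

No — exception (d) applies; the Halston Housing Agency is not required to disclose the report.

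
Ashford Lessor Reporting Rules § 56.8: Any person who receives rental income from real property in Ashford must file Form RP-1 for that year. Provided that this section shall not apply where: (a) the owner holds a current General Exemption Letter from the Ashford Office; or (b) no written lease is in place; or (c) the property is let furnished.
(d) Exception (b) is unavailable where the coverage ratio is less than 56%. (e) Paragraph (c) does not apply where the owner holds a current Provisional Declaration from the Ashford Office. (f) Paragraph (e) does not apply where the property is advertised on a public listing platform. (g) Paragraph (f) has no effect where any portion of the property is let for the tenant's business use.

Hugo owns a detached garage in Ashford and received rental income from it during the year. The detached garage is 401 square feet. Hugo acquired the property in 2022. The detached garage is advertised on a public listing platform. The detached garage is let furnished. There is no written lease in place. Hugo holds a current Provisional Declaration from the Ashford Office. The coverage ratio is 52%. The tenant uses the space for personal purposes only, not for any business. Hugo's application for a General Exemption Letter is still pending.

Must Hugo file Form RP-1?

Exception (a) requires that the owner holds a current General Exemption Letter from the Ashford Office; but no current General Exemption Letter is held, so (a) is unavailable.
Exception (b) is satisfied on its face — there is no written lease. But: (d) is triggered — the coverage ratio is 52%, less than the 56% limit. Exception (b) does not apply.
Exception (c)'s conditions are all satisfied: the property is let furnished. Considering the limiting provisions: (e) is engaged (a current Provisional Declaration is held), but is overridden by (f): (f) operates against (e): the property is publicly advertised. (g) is not triggered (the space is used for personal purposes only), so (f) stands. Exception (c) stands.

No — exception (c) applies; Hugo is not required to file Form RP-1.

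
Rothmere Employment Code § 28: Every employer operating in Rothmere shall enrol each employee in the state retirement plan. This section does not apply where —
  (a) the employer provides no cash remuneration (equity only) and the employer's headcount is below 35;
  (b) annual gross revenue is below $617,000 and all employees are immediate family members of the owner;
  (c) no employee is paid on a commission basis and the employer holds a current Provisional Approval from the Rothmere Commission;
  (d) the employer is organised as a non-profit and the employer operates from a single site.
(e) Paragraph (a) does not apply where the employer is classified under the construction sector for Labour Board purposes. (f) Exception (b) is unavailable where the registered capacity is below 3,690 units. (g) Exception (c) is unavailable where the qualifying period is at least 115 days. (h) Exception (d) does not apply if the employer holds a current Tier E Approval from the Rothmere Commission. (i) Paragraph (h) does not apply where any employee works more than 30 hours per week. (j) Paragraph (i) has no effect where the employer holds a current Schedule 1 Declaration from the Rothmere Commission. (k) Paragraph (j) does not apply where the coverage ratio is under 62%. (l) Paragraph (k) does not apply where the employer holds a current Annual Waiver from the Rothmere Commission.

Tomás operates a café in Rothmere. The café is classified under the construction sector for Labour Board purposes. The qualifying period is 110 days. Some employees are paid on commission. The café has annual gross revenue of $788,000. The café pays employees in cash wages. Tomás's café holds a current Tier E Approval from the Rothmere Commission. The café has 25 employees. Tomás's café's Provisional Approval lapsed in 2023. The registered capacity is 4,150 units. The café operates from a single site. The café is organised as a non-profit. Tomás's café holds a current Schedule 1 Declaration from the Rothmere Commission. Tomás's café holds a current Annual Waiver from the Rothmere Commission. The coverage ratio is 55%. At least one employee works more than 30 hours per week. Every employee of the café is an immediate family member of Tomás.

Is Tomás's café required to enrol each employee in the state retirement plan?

Exception (a) requires that the employer provides no cash remuneration (equity only); but employees are paid cash wages, so (a) is unavailable.
Exception (b) requires that annual gross revenue is below $617,000; but annual gross revenue is $788,000, not below $617,000, so (b) is unavailable.
Exception (c) does not apply: some employees are paid on commission.
Exception (d)'s conditions are all satisfied: the employer is a non-profit; the employer operates from a single site. But applying paragraphs (h)–(l): (h) operates against (d): a current Tier E Approval is held. (i) operates (at least one employee exceeds 30 hours/week), but is overridden by (j): (j) operates — a current Schedule 1 Declaration is held. (k) would limit (j) — the coverage ratio is 55%, under the 62% limit — but (l) sets (k) aside: (l) operates against (k): a current Annual Waiver is held. Exception (d) does not apply.
No exception is made out. Tomás's café falls within the general rule.

Yes — Tomás's café must enrol each employee in the state retirement plan.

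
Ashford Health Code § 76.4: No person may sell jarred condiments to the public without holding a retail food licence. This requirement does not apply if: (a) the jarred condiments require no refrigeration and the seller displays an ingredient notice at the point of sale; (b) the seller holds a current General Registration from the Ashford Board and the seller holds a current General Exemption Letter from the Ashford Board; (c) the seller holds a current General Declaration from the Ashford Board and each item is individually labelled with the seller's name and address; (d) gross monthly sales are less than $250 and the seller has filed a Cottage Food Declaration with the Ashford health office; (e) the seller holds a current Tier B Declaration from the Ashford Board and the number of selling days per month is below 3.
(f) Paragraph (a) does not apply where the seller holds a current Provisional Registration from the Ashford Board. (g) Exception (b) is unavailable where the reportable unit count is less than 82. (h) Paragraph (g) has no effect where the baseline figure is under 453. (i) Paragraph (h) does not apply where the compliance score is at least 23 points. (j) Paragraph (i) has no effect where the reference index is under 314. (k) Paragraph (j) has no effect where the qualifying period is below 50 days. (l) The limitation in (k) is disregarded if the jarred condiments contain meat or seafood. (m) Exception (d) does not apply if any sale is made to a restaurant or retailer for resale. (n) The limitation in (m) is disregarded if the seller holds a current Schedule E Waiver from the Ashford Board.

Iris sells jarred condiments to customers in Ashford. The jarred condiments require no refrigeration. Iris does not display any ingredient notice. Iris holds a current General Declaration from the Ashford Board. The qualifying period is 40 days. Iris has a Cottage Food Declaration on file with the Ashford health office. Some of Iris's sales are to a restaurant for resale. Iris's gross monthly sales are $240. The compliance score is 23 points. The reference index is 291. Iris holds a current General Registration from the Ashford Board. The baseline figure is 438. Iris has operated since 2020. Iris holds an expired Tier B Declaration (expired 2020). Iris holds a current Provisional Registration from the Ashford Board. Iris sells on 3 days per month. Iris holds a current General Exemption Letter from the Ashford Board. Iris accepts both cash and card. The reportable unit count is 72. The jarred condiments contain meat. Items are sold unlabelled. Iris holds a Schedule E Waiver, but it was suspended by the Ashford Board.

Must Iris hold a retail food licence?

Exception (a) fails — no ingredient notice is displayed.
All of (b)'s requirements are met (a current General Registration is held; a current General Exemption Letter is held). As to paragraphs (g)–(l): (g) is triggered (the reportable unit count is 72, less than the 82 limit), but is set aside by (h): (h) is triggered — the baseline figure is 438, under the 453 limit. (i) would limit (h) — the compliance score is 23 points, meeting the 23 points threshold — but (j) sets (i) aside: (j) operates against (i): the reference index is 291, under the 314 limit. (k) would limit (j) — the qualifying period is 40 days, below the 50 days limit — but (l) sets (k) aside: (l) operates — the jarred condiments contain meat. Exception (b) stands.
Exception (c) requires that each item is individually labelled with the seller's name and address; but items are sold unlabelled, so (c) is unavailable.
Exception (d) is satisfied on its face — gross monthly sales are $240, less than the $250 limit; a Cottage Food Declaration is on file. But applying paragraphs (m)–(n): (m) operates against (d): some sales are to a restaurant for resale. (n), which would lift (m), is not engaged — no current Schedule E Waiver is held. So (d) is unavailable.
Exception (e) requires that the seller holds a current Tier B Declaration from the Ashford Board; but the Tier B Declaration is not current, so (e) is unavailable.

No — exception (b) applies; Iris is not required to hold a retail food licence.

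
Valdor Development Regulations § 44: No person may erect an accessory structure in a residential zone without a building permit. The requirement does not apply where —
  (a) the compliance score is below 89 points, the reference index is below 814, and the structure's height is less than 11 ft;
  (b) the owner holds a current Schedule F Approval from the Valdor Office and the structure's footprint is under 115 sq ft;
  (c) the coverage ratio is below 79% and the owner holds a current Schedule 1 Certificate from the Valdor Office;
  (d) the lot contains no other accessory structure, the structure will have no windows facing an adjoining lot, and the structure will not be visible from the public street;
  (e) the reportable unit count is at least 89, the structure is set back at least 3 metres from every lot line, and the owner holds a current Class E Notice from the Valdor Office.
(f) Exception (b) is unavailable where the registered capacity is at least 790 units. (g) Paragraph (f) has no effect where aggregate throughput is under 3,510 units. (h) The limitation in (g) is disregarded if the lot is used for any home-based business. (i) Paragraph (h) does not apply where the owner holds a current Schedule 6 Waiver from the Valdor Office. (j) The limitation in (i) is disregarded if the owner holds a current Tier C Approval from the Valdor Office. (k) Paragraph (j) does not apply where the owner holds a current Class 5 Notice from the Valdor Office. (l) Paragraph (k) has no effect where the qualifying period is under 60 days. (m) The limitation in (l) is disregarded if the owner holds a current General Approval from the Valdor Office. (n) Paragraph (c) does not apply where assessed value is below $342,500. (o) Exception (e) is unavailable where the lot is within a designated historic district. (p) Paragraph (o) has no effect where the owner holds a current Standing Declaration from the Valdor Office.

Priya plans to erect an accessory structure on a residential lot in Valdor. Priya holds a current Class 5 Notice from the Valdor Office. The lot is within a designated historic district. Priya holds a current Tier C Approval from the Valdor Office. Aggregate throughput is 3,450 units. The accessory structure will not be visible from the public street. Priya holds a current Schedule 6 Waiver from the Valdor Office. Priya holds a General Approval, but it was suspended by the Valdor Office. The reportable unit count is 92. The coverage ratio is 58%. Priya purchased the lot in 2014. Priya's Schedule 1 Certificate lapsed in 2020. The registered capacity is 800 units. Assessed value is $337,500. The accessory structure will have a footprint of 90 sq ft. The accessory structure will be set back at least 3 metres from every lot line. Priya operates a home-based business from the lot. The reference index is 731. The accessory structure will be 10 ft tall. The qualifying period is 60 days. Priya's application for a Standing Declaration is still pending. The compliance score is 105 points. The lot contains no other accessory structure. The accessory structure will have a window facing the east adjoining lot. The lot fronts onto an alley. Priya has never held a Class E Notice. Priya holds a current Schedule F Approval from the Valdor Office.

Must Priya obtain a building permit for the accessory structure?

Exception (a) fails — the compliance score is 105 points, not below 89 points.
Exception (b): a current Schedule F Approval is held; the structure's footprint is 90 sq ft, under the 115 sq ft limit — every condition holds. As to paragraphs (f)–(m): (f) operates (the registered capacity is 800 units, meeting the 790 units threshold), but is set aside by (g): (g) operates against (f): aggregate throughput is 3,450 units, under the 3,510 units limit. (h) applies (a home-based business operates on the lot), but yields to (i): (i) operates against (h): a current Schedule 6 Waiver is held. (j) would limit (i) — a current Tier C Approval is held — but (k) sets (j) aside: (k) applies — a current Class 5 Notice is held. (l) is not triggered (the qualifying period is 60 days, not under 60 days), so (k) stands. (b) remains available.
Exception (c) does not apply: the Schedule 1 Certificate is not current.
Exception (d) fails — a window faces an adjoining lot.
Exception (e) does not apply: the Class E Notice is not current.

No — exception (b) applies; Priya does not need a building permit.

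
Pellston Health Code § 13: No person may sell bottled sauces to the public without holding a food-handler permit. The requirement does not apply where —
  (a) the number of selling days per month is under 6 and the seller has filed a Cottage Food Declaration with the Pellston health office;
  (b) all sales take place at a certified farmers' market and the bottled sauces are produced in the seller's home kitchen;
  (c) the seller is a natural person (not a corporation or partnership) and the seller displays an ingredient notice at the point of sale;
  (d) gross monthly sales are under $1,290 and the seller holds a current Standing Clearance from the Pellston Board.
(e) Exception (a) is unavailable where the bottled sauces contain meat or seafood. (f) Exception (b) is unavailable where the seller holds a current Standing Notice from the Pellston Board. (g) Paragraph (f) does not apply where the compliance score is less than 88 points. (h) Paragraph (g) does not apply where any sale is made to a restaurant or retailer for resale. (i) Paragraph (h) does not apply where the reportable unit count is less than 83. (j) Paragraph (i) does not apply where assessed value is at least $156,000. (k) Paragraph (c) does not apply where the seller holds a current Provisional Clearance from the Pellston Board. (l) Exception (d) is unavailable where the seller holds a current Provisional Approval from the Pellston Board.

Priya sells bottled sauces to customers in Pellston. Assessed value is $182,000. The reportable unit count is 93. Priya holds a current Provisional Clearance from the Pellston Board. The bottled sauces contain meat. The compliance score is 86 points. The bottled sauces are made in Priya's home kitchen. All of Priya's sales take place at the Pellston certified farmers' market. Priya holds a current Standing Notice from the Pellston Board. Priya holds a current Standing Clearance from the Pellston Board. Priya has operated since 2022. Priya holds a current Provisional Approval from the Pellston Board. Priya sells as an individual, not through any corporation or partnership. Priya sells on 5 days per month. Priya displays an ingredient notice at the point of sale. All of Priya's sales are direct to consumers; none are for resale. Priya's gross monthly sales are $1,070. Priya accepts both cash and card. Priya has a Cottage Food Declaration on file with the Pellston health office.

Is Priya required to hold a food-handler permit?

Exception (a) is satisfied on its face — the number of selling days per month is 5, under the 6 limit; a Cottage Food Declaration is on file. However, paragraph (e) must be considered: (e) is triggered — the bottled sauces contain meat. (a) is therefore removed.
Exception (b) is satisfied on its face — all sales are at a certified farmers' market; the bottled sauces are home-kitchen produced. Applying paragraphs (f)–(j): (f) would limit (b) — a current Standing Notice is held — but (g) sets (f) aside: (g) applies — the compliance score is 86 points, less than the 88 points limit. (h) is not triggered (no sales are for resale), so (g) stands. (b) remains available.
Exception (c)'s conditions are all satisfied: the seller is a natural person; an ingredient notice is displayed. But: (k) is triggered — a current Provisional Clearance is held. Exception (c) does not apply.
Exception (d) is satisfied on its face — gross monthly sales are $1,070, under the $1,290 limit; a current Standing Clearance is held. However, paragraph (l) must be considered: (l) is engaged — a current Provisional Approval is held. Exception (d) does not apply.

No — exception (b) applies; Priya is not required to hold a food-handler permit.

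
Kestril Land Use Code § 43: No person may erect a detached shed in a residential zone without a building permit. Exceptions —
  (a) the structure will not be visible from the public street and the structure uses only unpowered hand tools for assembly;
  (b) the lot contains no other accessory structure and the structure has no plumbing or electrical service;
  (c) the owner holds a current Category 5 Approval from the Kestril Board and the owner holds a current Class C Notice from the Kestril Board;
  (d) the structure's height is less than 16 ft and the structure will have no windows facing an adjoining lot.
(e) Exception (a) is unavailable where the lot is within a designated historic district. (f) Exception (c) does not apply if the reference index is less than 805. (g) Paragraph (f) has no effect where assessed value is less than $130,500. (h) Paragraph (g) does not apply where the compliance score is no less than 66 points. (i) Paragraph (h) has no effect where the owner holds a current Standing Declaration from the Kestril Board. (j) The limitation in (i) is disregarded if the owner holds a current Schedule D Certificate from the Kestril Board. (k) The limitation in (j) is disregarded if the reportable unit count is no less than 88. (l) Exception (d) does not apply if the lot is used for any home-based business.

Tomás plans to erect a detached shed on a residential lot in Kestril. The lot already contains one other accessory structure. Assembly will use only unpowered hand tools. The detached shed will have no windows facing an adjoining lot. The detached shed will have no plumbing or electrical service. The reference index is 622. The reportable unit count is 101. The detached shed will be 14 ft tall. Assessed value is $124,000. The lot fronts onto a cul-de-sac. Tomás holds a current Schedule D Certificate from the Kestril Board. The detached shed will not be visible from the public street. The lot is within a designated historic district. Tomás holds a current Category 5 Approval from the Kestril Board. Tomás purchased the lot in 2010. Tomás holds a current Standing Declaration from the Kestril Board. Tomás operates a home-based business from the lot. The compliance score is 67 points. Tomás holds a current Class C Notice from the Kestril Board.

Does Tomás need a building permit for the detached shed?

No — exception (c) applies; Tomás does not need a building permit.

Exception (a) is satisfied on its face — the structure will not be visible from the street; assembly uses only hand tools. But applying paragraph (e): (e) operates against (a): the lot is in a historic district. (a) is therefore removed.
Exception (b) requires that the lot contains no other accessory structure; but the lot already has another accessory structure, so (b) is unavailable.
Exception (c) is satisfied on its face — a current Category 5 Approval is held; a current Class C Notice is held. Considering the limiting provisions: (f) is triggered (the reference index is 622, less than the 805 limit), but is displaced by (g): (g) is triggered — assessed value is $124,000, less than the $130,500 limit. (h) is triggered (the compliance score is 67 points, meeting the 66 points threshold), but is set aside by (i): (i) is engaged — a current Standing Declaration is held. (j) would limit (i) — a current Schedule D Certificate is held — but (k) sets (j) aside: (k) is triggered — the reportable unit count is 101, meeting the 88 threshold. Exception (c) stands.
Exception (d) is satisfied on its face — the structure's height is 14 ft, less than the 16 ft limit; no windows face an adjoining lot. But applying paragraph (l): (l) operates — a home-based business operates on the lot. Exception (d) does not apply.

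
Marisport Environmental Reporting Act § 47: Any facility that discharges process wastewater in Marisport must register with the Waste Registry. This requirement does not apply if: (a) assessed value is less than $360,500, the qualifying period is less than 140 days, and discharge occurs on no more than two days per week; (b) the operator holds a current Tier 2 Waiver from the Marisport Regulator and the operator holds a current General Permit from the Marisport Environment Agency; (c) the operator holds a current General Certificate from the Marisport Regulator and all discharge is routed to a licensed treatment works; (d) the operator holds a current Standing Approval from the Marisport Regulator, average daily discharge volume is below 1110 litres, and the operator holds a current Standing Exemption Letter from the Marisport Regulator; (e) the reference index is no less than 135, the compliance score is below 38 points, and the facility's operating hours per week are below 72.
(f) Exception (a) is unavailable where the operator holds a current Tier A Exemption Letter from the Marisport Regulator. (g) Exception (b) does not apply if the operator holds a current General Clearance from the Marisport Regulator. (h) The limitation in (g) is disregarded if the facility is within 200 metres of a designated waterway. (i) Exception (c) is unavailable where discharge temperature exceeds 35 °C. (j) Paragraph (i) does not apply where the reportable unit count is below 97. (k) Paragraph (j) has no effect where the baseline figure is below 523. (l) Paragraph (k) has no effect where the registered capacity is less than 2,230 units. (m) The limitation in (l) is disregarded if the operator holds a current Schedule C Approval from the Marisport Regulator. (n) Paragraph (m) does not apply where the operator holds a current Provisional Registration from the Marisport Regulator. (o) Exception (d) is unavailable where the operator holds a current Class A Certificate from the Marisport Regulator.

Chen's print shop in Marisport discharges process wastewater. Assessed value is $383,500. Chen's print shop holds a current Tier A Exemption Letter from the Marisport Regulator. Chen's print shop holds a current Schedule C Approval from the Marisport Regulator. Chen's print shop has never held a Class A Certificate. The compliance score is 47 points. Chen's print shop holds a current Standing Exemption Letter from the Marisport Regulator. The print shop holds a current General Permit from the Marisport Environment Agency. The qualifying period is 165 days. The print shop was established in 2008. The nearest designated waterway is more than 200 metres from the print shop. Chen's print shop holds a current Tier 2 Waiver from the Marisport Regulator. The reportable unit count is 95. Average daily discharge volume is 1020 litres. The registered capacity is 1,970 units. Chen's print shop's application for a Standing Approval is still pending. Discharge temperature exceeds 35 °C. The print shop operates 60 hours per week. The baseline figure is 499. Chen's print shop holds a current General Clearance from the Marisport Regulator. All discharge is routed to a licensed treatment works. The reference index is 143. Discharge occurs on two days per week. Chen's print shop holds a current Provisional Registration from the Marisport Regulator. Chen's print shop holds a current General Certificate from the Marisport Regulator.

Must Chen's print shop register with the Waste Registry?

No — exception (c) applies; Chen's print shop is not required to register with the Waste Registry.

Exception (a) requires that assessed value is less than $360,500; but assessed value is $383,500, not less than $360,500, so (a) is unavailable.
Exception (b): a current Tier 2 Waiver is held; a current General Permit is held — every condition holds. However, paragraphs (g)–(h) must be considered: (g) operates — a current General Clearance is held. (h) is inapplicable (the print shop is more than 200 m from any designated waterway), so (g) stands. (b) is therefore removed.
All of (c)'s requirements are met (a current General Certificate is held; discharge is routed to a licensed treatment works). Considering the limiting provisions: (i) would limit (c) — discharge temperature exceeds 35 °C — but (j) sets (i) aside: (j) operates against (i): the reportable unit count is 95, below the 97 limit. (k) would limit (j) — the baseline figure is 499, below the 523 limit — but (l) sets (k) aside: (l) operates against (k): the registered capacity is 1,970 units, less than the 2,230 units limit. (m) would limit (l) — a current Schedule C Approval is held — but (n) sets (m) aside: (n) operates against (m): a current Provisional Registration is held. Exception (c) stands.
Exception (d) fails — there is no Standing Approval in force.
Exception (e) requires that the compliance score is below 38 points; but the compliance score is 47 points, not below 38 points, so (e) is unavailable.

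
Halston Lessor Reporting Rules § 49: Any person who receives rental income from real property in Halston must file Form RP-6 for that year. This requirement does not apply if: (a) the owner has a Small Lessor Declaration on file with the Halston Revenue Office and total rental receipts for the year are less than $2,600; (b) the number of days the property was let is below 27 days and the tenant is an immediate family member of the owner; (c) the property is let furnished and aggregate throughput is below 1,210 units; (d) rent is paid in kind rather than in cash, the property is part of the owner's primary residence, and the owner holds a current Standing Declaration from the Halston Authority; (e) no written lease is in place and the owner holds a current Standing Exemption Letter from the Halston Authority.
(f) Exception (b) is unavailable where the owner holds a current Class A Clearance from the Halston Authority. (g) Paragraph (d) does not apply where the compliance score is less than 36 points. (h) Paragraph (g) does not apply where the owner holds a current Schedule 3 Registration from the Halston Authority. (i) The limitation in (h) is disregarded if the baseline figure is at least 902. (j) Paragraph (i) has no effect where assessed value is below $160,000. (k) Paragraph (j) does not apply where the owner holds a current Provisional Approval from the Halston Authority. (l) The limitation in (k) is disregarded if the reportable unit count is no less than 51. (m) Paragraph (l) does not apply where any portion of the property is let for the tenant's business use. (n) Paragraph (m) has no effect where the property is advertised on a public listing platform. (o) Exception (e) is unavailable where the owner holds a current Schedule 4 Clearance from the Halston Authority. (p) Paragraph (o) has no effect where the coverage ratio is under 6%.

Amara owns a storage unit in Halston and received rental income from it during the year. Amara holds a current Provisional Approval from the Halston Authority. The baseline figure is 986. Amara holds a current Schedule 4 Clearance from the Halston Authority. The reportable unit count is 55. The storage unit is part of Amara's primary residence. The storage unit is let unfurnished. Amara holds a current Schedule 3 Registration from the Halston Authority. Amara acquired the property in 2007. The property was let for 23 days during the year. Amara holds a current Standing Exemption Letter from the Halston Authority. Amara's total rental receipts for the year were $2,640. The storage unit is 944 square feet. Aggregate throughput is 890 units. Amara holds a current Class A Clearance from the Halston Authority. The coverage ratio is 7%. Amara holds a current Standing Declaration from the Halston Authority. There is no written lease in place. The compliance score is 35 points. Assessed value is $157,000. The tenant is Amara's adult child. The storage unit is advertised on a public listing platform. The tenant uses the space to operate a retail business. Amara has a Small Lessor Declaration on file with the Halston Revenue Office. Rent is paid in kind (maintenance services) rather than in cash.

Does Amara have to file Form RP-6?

Exception (a) does not apply: total rental receipts for the year are $2,640, not less than $2,600.
Exception (b): the number of days the property was let is 23 days, below the 27 days limit; the tenant is an immediate family member — every condition holds. Turning to paragraph (f): (f) operates against (b): a current Class A Clearance is held. (b) is therefore removed.
Exception (c) requires that the property is let furnished; but the property is let unfurnished, so (c) is unavailable.
Exception (d): rent is paid in kind; the storage unit is part of the primary residence; a current Standing Declaration is held — every condition holds. As to paragraphs (g)–(n): (g) is engaged (the compliance score is 35 points, less than the 36 points limit), but is set aside by (h): (h) operates — a current Schedule 3 Registration is held. (i) would limit (h) — the baseline figure is 986, meeting the 902 threshold — but (j) sets (i) aside: (j) operates against (i): assessed value is $157,000, below the $160,000 limit. (k) applies (a current Provisional Approval is held), but yields to (l): (l) operates against (k): the reportable unit count is 55, meeting the 51 threshold. (m) would limit (l) — the space is let for business use — but (n) sets (m) aside: (n) operates — the property is publicly advertised. (d) remains available.
Exception (e)'s conditions are all satisfied: there is no written lease; a current Standing Exemption Letter is held. Turning to paragraphs (o)–(p): (o) is engaged — a current Schedule 4 Clearance is held. (p) is not triggered (the coverage ratio is 7%, not under 6%), so (o) stands. So (e) is unavailable.

No — exception (d) applies; Amara is not required to file Form RP-6.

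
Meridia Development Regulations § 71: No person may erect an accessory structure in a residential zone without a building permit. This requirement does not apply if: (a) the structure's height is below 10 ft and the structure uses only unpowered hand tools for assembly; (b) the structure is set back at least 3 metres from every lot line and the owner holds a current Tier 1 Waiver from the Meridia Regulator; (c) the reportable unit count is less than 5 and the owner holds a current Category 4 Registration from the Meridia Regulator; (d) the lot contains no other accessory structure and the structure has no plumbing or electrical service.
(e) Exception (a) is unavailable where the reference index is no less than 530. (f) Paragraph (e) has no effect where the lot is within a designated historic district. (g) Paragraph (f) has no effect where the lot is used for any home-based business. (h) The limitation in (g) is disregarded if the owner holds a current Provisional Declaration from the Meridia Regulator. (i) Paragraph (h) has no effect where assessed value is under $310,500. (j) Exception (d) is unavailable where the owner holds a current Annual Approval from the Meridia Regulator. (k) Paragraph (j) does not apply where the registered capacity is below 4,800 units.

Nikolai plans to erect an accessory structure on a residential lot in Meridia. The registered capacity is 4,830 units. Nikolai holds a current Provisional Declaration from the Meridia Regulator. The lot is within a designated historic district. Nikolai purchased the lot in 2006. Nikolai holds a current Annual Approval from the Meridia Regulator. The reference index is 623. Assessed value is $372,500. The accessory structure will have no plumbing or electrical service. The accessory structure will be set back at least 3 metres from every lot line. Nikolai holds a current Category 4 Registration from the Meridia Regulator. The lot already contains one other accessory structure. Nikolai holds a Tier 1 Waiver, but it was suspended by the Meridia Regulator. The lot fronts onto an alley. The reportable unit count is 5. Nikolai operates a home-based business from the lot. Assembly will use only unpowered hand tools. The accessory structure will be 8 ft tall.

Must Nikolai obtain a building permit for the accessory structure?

Exception (a): the structure's height is 8 ft, below the 10 ft limit; assembly uses only hand tools — every condition holds. Considering the limiting provisions: (e) operates (the reference index is 623, meeting the 530 threshold), but yields to (f): (f) applies — the lot is in a historic district. (g) would limit (f) — a home-based business operates on the lot — but (h) sets (g) aside: (h) operates against (g): a current Provisional Declaration is held. (i), which would lift (h), is inapplicable — assessed value is $372,500, not under $310,500. So (a) applies.
Exception (b) does not apply: no current Tier 1 Waiver is held.
Exception (c) requires that the reportable unit count is less than 5; but the reportable unit count is 5, not less than 5, so (c) is unavailable.
Exception (d) requires that the lot contains no other accessory structure; but the lot already has another accessory structure, so (d) is unavailable.

No — exception (a) applies; Nikolai does not need a building permit.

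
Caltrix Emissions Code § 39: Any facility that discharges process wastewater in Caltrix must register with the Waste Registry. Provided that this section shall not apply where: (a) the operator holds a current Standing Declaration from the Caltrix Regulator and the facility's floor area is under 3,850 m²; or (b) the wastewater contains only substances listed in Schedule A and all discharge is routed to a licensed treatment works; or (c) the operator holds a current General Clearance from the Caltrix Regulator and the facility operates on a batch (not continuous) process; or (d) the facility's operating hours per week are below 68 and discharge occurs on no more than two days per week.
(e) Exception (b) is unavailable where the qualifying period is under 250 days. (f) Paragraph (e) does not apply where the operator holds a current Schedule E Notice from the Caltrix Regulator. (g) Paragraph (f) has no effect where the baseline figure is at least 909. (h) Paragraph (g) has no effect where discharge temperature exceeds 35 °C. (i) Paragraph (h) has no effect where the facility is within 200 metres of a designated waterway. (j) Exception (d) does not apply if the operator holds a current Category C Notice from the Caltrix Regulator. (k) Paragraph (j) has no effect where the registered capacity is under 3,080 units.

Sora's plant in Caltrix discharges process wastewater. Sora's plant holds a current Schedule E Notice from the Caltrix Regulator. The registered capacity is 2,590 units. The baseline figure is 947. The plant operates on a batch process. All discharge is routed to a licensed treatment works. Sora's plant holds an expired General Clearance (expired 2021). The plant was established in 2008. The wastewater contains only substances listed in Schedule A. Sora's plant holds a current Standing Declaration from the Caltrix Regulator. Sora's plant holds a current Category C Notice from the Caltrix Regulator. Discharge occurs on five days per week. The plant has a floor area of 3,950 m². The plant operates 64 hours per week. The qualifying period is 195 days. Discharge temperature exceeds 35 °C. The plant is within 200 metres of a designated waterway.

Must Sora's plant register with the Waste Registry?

Yes — Sora's plant must register with the Waste Registry.

Exception (a) fails — the facility's floor area is 3,950 m², not under 3,850 m².
Exception (b): the wastewater is Schedule-A-only; discharge is routed to a licensed treatment works — every condition holds. However, paragraphs (e)–(i) must be considered: (e) operates against (b): the qualifying period is 195 days, under the 250 days limit. (f) would limit (e) — a current Schedule E Notice is held — but (g) sets (f) aside: (g) operates against (f): the baseline figure is 947, meeting the 909 threshold. (h) would limit (g) — discharge temperature exceeds 35 °C — but (i) sets (h) aside: (i) applies — the plant is within 200 m of a designated waterway. So (b) is unavailable.
Exception (c) fails — no current General Clearance is held.
Exception (d) fails — discharge occurs on five days per week.
No exception displaces § 39.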